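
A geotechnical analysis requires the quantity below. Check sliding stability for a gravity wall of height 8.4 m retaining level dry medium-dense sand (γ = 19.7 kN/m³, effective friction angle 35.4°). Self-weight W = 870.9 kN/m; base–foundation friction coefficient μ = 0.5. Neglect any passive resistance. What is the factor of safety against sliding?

2.35

K_a = tan²(45° − 35.4°/2) = 0.2664.
P_a = ½K_aγH² = 0.5×0.2664×19.7×8.4² = 185.2 kN/m, acting at H/3 = 2.800 m above the base.
FS_sliding = μW / P_a = 0.5×870.9 / 185.2 = 2.352.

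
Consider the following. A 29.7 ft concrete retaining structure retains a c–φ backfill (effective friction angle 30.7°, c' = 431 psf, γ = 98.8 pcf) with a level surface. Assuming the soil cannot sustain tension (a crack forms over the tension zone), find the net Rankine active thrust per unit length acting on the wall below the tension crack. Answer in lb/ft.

K_a = 0.3240; √K_a = 0.5692.
Tension-crack depth z_c = 2c/(γ√K_a) = 2×431/(98.8×0.5692) = 15.33 ft.
σ_a at base = K_a γ H − 2c√K_a = 0.3240×98.8×29.7 − 2×431×0.5692 = 460.1 psf.
P_a = ½ × 460.1 × (H − z_c) = 0.5×460.1×14.37 = 3307 lb/ft.

3310 lb/ft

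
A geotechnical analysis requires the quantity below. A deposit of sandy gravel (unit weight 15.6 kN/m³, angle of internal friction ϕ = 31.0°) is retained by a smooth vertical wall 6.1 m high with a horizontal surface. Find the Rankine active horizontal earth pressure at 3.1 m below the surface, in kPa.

15.5 kPa

K_a = (1 − sin φ)/(1 + sin φ) = 0.3201.
σ_h = K_a γ z = 0.3201 × 15.6 × 3.1 = 15.48 kPa.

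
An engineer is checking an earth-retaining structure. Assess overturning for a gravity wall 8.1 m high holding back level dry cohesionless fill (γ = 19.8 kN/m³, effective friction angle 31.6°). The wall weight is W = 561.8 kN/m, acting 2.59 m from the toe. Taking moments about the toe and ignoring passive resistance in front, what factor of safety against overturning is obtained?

K_a = tan²(45° − 31.6°/2) = 0.3123.
P_a = ½K_aγH² = 0.5×0.3123×19.8×8.1² = 202.9 kN/m, acting at H/3 = 2.700 m above the base.
Overturning moment M_o = P_a × H/3 = 202.9 × 2.700 = 547.8.
Resisting moment M_r = W × 2.59 = 561.8 × 2.59 = 1455.
FS_overturning = M_r/M_o = 1455/547.8 = 2.656.

2.66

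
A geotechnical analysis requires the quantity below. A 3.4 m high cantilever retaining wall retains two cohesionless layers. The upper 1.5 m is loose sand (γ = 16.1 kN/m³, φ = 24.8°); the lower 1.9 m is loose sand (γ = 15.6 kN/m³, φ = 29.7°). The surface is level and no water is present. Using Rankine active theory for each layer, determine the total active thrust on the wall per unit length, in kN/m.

K_a1 = tan²(45°−24.8°/2) = 0.4090; K_a2 = tan²(45°−29.7°/2) = 0.3374.
Layer 1: σ at base = K_a1 γ₁ h₁ = 9.877 kPa; P₁ = ½×9.877×1.5 = 7.408.
Layer 2: σ_v at top = γ₁h₁ = 24.15; σ_h top = K_a2×24.15 = 8.148; σ_h base = K_a2×(24.15+15.6×1.9) = 18.15.
P₂ = ½(8.148+18.15)×1.9 = 24.98. Total P_a = 7.408+24.98 = 32.39 kN/m.

32.4 kN/m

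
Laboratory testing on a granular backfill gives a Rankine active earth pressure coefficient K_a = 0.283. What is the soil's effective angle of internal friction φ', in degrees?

34.0°

K_a = tan²(45° − φ/2) ⇒ 45° − φ/2 = arctan(√0.283) = 28.01°.
φ = 2(45° − 28.01°) = 33.98°.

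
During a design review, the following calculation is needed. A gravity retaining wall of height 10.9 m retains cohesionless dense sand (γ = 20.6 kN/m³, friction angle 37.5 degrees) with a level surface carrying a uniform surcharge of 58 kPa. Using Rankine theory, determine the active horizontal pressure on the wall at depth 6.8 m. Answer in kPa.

K_a = (1 − sin φ)/(1 + sin φ) = 0.2432.
σ_v = γz + q = 20.6 × 6.8 + 58 = 198.1 kPa.
σ_h = K_a σ_v = 0.2432 × 198.1 = 48.17 kPa.

48.2 kPa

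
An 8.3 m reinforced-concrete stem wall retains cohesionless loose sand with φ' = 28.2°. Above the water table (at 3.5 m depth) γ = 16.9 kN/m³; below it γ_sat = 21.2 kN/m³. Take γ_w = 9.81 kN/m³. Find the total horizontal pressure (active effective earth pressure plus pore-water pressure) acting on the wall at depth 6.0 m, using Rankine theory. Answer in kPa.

55.9 kPa

K_a = (1 − sin φ)/(1 + sin φ) = 0.3582.
γ' = 21.2 − 9.81 = 11.39 kN/m³.
Effective vertical stress at 6.0 m: σ'_v = 16.9×3.5 + 11.39×2.50 = 87.62 kPa.
σ'_h = K_a σ'_v = 0.3582 × 87.62 = 31.39 kPa; u = γ_w × 2.50 = 24.53 kPa.
Total σ_h = 31.39 + 24.53 = 55.91 kPa.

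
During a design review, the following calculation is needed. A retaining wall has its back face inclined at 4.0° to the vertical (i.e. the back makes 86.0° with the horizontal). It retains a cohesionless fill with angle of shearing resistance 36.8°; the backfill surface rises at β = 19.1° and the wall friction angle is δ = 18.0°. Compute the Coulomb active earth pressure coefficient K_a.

K_a = sin²(α+φ) / [sin²α · sin(α−δ) · (1 + √{sin(φ+δ)sin(φ−β) / (sin(α−δ)sin(α+β))})²].
With α = 86.0°, φ = 36.8°, δ = 18.0°, β = 19.1°: K_a = 0.3285.

0.328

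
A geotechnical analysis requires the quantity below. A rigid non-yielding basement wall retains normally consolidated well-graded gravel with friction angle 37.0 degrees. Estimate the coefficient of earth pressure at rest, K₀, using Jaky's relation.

K₀ = 1 − sin φ' = 1 − sin 37.0° = 0.3982.

0.398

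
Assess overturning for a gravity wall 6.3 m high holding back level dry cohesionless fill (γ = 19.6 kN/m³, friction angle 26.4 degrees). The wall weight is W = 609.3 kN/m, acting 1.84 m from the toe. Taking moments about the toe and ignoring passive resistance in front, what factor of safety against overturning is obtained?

K_a = tan²(45° − 26.4°/2) = 0.3844.
P_a = ½K_aγH² = 0.5×0.3844×19.6×6.3² = 149.5 kN/m, acting at H/3 = 2.100 m above the base.
Overturning moment M_o = P_a × H/3 = 149.5 × 2.100 = 314.0.
Resisting moment M_r = W × 1.84 = 609.3 × 1.84 = 1121.
FS_overturning = M_r/M_o = 1121/314.0 = 3.570.

3.57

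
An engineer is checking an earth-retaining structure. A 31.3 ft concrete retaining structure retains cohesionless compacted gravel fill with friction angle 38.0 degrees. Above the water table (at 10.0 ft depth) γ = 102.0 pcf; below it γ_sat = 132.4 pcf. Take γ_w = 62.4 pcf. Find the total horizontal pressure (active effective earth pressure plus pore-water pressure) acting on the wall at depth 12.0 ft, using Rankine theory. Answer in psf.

401 psf

K_a = (1 − sin φ)/(1 + sin φ) = 0.2379.
γ' = 132.4 − 62.4 = 70.00 pcf.
Effective vertical stress at 12.0 ft: σ'_v = 102.0×10.0 + 70.00×2.00 = 1160 psf.
σ'_h = K_a σ'_v = 0.2379 × 1160 = 275.9 psf; u = γ_w × 2.00 = 124.8 psf.
Total σ_h = 275.9 + 124.8 = 400.7 psf.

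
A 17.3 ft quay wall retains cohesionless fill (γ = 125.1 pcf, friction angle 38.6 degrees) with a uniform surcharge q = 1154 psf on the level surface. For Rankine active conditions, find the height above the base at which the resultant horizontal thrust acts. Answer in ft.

7.25 ft

K_a = 0.2316.
Triangular part P₁ = ½K_aγH² = 4336 at H/3 = 5.767 ft; rectangular part P₂ = K_a q H = 4624 at H/2 = 8.650 ft.
ȳ = (P₁·5.767 + P₂·8.650)/(P₁+P₂) = 7.255 ft.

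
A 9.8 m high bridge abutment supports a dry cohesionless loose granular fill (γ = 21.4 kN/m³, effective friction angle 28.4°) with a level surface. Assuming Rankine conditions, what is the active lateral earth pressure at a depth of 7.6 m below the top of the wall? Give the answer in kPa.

K_a = (1 − sin φ)/(1 + sin φ) = 0.3554.
σ_h = K_a γ z = 0.3554 × 21.4 × 7.6 = 57.80 kPa.

57.8 kPa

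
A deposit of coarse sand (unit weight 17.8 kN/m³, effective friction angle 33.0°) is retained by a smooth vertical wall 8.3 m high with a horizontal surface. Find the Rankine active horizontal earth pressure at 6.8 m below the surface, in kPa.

35.7 kPa

K_a = (1 − sin φ)/(1 + sin φ) = 0.2948.
σ_h = K_a γ z = 0.2948 × 17.8 × 6.8 = 35.68 kPa.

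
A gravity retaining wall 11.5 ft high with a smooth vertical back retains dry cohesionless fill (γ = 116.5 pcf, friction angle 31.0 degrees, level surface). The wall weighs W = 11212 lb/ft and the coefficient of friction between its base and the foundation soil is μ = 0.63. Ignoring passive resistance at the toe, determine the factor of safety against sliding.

K_a = tan²(45° − 31.0°/2) = 0.3201.
P_a = ½K_aγH² = 0.5×0.3201×116.5×11.5² = 2466 lb/ft, acting at H/3 = 3.833 ft above the base.
FS_sliding = μW / P_a = 0.63×11212 / 2466 = 2.864.

2.86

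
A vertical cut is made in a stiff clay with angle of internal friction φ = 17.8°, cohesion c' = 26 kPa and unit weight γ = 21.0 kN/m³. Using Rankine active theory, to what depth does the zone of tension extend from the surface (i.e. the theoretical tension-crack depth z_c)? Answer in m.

3.40 m

K_a = tan²(45° − 17.8°/2) = 0.5318; √K_a = 0.7292.
The active pressure is zero where K_a γ z = 2c√K_a, so z_c = 2c/(γ√K_a) = 2×26/(21.0×0.7292) = 3.396 m.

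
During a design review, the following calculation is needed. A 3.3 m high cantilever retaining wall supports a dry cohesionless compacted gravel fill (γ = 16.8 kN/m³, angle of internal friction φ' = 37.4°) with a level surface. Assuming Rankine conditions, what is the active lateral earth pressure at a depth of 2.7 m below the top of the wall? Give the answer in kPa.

K_a = (1 − sin φ)/(1 + sin φ) = 0.2443.
σ_h = K_a γ z = 0.2443 × 16.8 × 2.7 = 11.08 kPa.

11.1 kPa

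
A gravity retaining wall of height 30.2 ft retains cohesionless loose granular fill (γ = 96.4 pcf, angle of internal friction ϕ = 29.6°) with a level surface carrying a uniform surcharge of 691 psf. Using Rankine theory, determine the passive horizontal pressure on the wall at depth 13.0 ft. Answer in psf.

K_p = (1 + sin φ)/(1 − sin φ) = 2.952.
σ_v = γz + q = 96.4 × 13.0 + 691 = 1944 psf.
σ_h = K_p σ_v = 2.952 × 1944 = 5740 psf.

5740 psf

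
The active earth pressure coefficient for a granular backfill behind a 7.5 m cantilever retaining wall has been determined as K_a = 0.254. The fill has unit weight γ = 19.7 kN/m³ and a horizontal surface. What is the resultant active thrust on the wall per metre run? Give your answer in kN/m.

P = ½ K_a γ H² = 0.5 × 0.254 × 19.7 × 7.5² = 140.7 kN/m.

141 kN/m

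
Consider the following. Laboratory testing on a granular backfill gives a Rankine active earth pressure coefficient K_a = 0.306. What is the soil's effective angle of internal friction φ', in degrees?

32.1°

K_a = tan²(45° − φ/2) ⇒ 45° − φ/2 = arctan(√0.306) = 28.95°.
φ = 2(45° − 28.95°) = 32.10°.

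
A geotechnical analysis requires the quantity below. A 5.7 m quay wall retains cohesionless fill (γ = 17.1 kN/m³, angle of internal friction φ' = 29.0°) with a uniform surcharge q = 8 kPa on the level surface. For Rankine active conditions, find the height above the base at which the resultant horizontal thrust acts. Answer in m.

K_a = 0.3470.
Triangular part P₁ = ½K_aγH² = 96.39 at H/3 = 1.900 m; rectangular part P₂ = K_a q H = 15.82 at H/2 = 2.850 m.
ȳ = (P₁·1.900 + P₂·2.850)/(P₁+P₂) = 2.034 m.

2.03 m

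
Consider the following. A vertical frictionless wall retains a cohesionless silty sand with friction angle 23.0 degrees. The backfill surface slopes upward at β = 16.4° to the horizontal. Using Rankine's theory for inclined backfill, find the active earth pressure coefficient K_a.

K_a = cos β · (cos β − √(cos²β − cos²φ)) / (cos β + √(cos²β − cos²φ)).
cos β = 0.9593, cos φ = 0.9205, √(cos²β − cos²φ) = 0.2701.
K_a = 0.9593 × (0.9593 − 0.2701)/(0.9593 + 0.2701) = 0.5378.

0.538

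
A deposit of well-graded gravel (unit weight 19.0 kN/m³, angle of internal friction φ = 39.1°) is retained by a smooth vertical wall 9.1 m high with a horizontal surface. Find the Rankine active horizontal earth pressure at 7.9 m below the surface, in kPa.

34.0 kPa

K_a = (1 − sin φ)/(1 + sin φ) = 0.2265.
σ_h = K_a γ z = 0.2265 × 19.0 × 7.9 = 34.00 kPa.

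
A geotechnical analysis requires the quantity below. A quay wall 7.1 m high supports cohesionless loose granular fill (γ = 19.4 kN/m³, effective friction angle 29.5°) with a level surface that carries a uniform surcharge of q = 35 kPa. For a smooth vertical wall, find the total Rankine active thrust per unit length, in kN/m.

251 kN/m

K_a = tan²(45° − φ/2) = 0.3401.
Soil triangle: ½ K_a γ H² = 0.5×0.3401×19.4×7.1² = 166.3 kN/m.
Surcharge rectangle: K_a q H = 0.3401×35×7.1 = 84.52 kN/m.
Total = 166.3 + 84.52 = 250.8 kN/m.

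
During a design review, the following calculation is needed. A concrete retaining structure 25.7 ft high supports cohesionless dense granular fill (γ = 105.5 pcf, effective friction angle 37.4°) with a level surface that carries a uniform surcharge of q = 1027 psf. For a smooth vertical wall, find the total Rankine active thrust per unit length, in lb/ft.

K_a = tan²(45° − φ/2) = 0.2443.
Soil triangle: ½ K_a γ H² = 0.5×0.2443×105.5×25.7² = 8510 lb/ft.
Surcharge rectangle: K_a q H = 0.2443×1027×25.7 = 6447 lb/ft.
Total = 8510 + 6447 = 14960 lb/ft.

15000 lb/ft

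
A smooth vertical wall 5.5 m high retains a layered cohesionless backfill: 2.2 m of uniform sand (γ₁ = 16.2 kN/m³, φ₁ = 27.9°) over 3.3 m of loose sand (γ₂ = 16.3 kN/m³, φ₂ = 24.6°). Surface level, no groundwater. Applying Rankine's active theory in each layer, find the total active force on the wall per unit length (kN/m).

K_a1 = tan²(45°−27.9°/2) = 0.3625; K_a2 = tan²(45°−24.6°/2) = 0.4121.
Layer 1: σ at base = K_a1 γ₁ h₁ = 12.92 kPa; P₁ = ½×12.92×2.2 = 14.21.
Layer 2: σ_v at top = γ₁h₁ = 35.64; σ_h top = K_a2×35.64 = 14.69; σ_h base = K_a2×(35.64+16.3×3.3) = 36.86.
P₂ = ½(14.69+36.86)×3.3 = 85.05. Total P_a = 14.21+85.05 = 99.26 kN/m.

99.3 kN/m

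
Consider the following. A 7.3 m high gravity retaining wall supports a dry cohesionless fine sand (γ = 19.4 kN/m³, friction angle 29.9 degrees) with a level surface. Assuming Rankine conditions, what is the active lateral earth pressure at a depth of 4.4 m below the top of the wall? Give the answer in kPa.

28.6 kPa

K_a = (1 − sin φ)/(1 + sin φ) = 0.3347.
σ_h = K_a γ z = 0.3347 × 19.4 × 4.4 = 28.57 kPa.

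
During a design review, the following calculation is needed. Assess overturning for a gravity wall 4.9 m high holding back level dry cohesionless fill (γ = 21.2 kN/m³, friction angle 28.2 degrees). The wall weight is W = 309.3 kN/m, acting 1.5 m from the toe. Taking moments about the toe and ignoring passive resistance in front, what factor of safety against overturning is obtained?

3.12

K_a = tan²(45° − 28.2°/2) = 0.3582.
P_a = ½K_aγH² = 0.5×0.3582×21.2×4.9² = 91.16 kN/m, acting at H/3 = 1.633 m above the base.
Overturning moment M_o = P_a × H/3 = 91.16 × 1.633 = 148.9.
Resisting moment M_r = W × 1.5 = 309.3 × 1.5 = 464.0.
FS_overturning = M_r/M_o = 464.0/148.9 = 3.116.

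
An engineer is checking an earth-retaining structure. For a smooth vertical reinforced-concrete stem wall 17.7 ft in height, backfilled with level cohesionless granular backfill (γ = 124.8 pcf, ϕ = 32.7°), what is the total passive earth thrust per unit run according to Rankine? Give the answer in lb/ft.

K_p = tan²(45° + φ/2) = 3.350.
P_p = ½ K_p γ H² = 0.5 × 3.350 × 124.8 × 17.7² = 65490 lb/ft.

65500 lb/ft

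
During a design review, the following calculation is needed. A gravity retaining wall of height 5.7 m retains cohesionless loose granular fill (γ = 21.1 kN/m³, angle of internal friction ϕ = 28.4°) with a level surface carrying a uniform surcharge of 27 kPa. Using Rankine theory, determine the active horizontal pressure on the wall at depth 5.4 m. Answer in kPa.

50.1 kPa

K_a = (1 − sin φ)/(1 + sin φ) = 0.3554.
σ_v = γz + q = 21.1 × 5.4 + 27 = 140.9 kPa.
σ_h = K_a σ_v = 0.3554 × 140.9 = 50.08 kPa.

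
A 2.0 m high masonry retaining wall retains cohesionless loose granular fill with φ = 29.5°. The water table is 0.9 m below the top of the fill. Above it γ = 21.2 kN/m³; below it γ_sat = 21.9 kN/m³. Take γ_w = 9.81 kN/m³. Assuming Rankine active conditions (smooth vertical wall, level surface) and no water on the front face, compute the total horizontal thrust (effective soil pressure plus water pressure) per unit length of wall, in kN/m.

K_a = tan²(45° − φ/2) = 0.3401.
γ' = 21.9 − 9.81 = 12.09 kN/m³. Depth below WT = 1.1 m.
σ'_h at WT = K_a γ d_w = 6.489 kPa; at base = 6.489 + K_a γ' × 1.1 = 11.01 kPa.
P₁ (0–0.9 m) = ½×6.489×0.9 = 2.920. P₂ (0.9–2.0 m) = ½(6.489+11.01)×1.1 = 9.626.
P_w = ½ γ_w h₂² = 0.5×9.81×1.1² = 5.935. Total = 2.920+9.626+5.935 = 18.48 kN/m.

18.5 kN/m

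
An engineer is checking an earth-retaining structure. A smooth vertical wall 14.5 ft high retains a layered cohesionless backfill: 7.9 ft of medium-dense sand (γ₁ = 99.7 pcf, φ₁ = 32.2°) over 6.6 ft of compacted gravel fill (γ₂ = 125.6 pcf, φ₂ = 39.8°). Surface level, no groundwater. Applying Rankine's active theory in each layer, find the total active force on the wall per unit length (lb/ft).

2690 lb/ft

K_a1 = tan²(45°−32.2°/2) = 0.3047; K_a2 = tan²(45°−39.8°/2) = 0.2194.
Layer 1: σ at base = K_a1 γ₁ h₁ = 240.0 psf; P₁ = ½×240.0×7.9 = 948.1.
Layer 2: σ_v at top = γ₁h₁ = 787.6; σ_h top = K_a2×787.6 = 172.8; σ_h base = K_a2×(787.6+125.6×6.6) = 354.7.
P₂ = ½(172.8+354.7)×6.6 = 1741. Total P_a = 948.1+1741 = 2689 lb/ft.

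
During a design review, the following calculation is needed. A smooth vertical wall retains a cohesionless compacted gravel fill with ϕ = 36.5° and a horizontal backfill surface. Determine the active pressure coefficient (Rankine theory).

K_a = (1 − sin φ)/(1 + sin φ) = (1 − sin 36.5°)/(1 + sin 36.5°) = 0.2541.

0.254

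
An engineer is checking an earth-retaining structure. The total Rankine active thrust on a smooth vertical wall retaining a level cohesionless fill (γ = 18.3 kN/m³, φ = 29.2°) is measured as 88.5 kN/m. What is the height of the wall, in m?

5.30 m

K_a = 0.3442. P_a = ½ K_a γ H² ⇒ H = √(2P_a/(K_a γ)).
H = √(2×88.5/(0.3442×18.3)) = 5.301 m.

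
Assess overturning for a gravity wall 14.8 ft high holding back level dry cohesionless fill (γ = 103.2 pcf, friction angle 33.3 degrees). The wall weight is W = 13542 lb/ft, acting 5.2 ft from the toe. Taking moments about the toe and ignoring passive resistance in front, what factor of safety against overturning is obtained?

K_a = tan²(45° − 33.3°/2) = 0.2911.
P_a = ½K_aγH² = 0.5×0.2911×103.2×14.8² = 3291 lb/ft, acting at H/3 = 4.933 ft above the base.
Overturning moment M_o = P_a × H/3 = 3291 × 4.933 = 16230.
Resisting moment M_r = W × 5.2 = 13542 × 5.2 = 70420.
FS_overturning = M_r/M_o = 70420/16230 = 4.338.

4.34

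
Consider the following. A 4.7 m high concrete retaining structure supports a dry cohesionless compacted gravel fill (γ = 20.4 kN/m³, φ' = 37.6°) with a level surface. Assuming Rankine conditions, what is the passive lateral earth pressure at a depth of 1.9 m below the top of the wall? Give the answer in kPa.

160 kPa

K_p = (1 + sin φ)/(1 − sin φ) = 4.130.
σ_h = K_p γ z = 4.130 × 20.4 × 1.9 = 160.1 kPa.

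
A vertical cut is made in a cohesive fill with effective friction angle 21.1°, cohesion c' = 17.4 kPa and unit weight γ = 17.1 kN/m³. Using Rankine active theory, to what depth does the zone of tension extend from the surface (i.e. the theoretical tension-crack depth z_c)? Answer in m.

2.97 m

K_a = tan²(45° − 21.1°/2) = 0.4706; √K_a = 0.6860.
The active pressure is zero where K_a γ z = 2c√K_a, so z_c = 2c/(γ√K_a) = 2×17.4/(17.1×0.6860) = 2.967 m.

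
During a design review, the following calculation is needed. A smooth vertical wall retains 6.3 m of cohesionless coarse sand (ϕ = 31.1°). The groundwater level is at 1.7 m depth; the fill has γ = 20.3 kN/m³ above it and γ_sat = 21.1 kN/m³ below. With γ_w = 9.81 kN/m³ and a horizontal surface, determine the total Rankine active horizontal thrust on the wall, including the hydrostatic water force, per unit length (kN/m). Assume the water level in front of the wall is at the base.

202 kN/m

K_a = tan²(45° − φ/2) = 0.3188.
γ' = 21.1 − 9.81 = 11.29 kN/m³. Depth below WT = 4.6 m.
σ'_h at WT = K_a γ d_w = 11.00 kPa; at base = 11.00 + K_a γ' × 4.6 = 27.56 kPa.
P₁ (0–1.7 m) = ½×11.00×1.7 = 9.351. P₂ (1.7–6.3 m) = ½(11.00+27.56)×4.6 = 88.69.
P_w = ½ γ_w h₂² = 0.5×9.81×4.6² = 103.8. Total = 9.351+88.69+103.8 = 201.8 kN/m.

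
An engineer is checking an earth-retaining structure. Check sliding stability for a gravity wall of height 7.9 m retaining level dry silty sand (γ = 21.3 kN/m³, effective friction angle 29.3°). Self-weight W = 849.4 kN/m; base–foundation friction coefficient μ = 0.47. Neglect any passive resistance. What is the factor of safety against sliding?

1.75

K_a = tan²(45° − 29.3°/2) = 0.3428.
P_a = ½K_aγH² = 0.5×0.3428×21.3×7.9² = 227.9 kN/m, acting at H/3 = 2.633 m above the base.
FS_sliding = μW / P_a = 0.47×849.4 / 227.9 = 1.752.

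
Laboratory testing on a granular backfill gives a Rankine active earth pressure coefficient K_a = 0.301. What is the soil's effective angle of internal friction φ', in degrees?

32.5°

K_a = tan²(45° − φ/2) ⇒ 45° − φ/2 = arctan(√0.301) = 28.75°.
φ = 2(45° − 28.75°) = 32.50°.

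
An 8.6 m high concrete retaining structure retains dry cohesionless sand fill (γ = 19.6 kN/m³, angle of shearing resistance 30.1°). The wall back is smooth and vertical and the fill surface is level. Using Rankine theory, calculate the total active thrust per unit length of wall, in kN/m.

K_a = tan²(45° − φ/2) = 0.3320.
P_a = ½ K_a γ H² = 0.5 × 0.3320 × 19.6 × 8.6² = 240.6 kN/m.

241 kN/m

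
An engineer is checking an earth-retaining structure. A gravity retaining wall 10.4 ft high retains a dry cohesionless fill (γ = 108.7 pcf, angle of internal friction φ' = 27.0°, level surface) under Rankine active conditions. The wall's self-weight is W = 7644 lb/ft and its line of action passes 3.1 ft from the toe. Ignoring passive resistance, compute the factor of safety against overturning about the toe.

3.10

K_a = tan²(45° − 27.0°/2) = 0.3755.
P_a = ½K_aγH² = 0.5×0.3755×108.7×10.4² = 2208 lb/ft, acting at H/3 = 3.467 ft above the base.
Overturning moment M_o = P_a × H/3 = 2208 × 3.467 = 7653.
Resisting moment M_r = W × 3.1 = 7644 × 3.1 = 23700.
FS_overturning = M_r/M_o = 23700/7653 = 3.096.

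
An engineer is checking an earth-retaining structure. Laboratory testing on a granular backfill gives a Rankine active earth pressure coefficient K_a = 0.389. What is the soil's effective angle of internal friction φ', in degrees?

26.1°

K_a = tan²(45° − φ/2) ⇒ 45° − φ/2 = arctan(√0.389) = 31.95°.
φ = 2(45° − 31.95°) = 26.10°.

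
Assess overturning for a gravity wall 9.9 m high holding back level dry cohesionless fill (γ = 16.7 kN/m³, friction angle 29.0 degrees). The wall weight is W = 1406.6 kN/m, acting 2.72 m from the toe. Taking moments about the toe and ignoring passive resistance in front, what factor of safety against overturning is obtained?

K_a = tan²(45° − 29.0°/2) = 0.3470.
P_a = ½K_aγH² = 0.5×0.3470×16.7×9.9² = 284.0 kN/m, acting at H/3 = 3.300 m above the base.
Overturning moment M_o = P_a × H/3 = 284.0 × 3.300 = 937.1.
Resisting moment M_r = W × 2.72 = 1406.6 × 2.72 = 3826.
FS_overturning = M_r/M_o = 3826/937.1 = 4.083.

4.08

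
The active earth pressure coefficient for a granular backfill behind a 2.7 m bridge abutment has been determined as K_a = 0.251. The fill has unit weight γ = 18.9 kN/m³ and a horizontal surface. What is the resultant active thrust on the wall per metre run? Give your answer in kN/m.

17.3 kN/m

P = ½ K_a γ H² = 0.5 × 0.251 × 18.9 × 2.7² = 17.29 kN/m.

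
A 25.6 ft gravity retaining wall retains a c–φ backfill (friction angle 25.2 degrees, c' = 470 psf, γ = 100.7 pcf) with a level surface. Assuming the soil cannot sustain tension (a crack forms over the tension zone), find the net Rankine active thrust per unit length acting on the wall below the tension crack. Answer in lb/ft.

K_a = 0.4027; √K_a = 0.6346.
Tension-crack depth z_c = 2c/(γ√K_a) = 2×470/(100.7×0.6346) = 14.71 ft.
σ_a at base = K_a γ H − 2c√K_a = 0.4027×100.7×25.6 − 2×470×0.6346 = 441.7 psf.
P_a = ½ × 441.7 × (H − z_c) = 0.5×441.7×10.89 = 2405 lb/ft.

2410 lb/ft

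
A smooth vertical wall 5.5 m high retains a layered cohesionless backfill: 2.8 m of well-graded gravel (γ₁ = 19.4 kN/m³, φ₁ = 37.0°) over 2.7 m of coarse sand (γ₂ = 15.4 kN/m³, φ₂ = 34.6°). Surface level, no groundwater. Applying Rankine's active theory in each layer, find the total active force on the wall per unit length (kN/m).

K_a1 = tan²(45°−37.0°/2) = 0.2486; K_a2 = tan²(45°−34.6°/2) = 0.2756.
Layer 1: σ at base = K_a1 γ₁ h₁ = 13.50 kPa; P₁ = ½×13.50×2.8 = 18.90.
Layer 2: σ_v at top = γ₁h₁ = 54.32; σ_h top = K_a2×54.32 = 14.97; σ_h base = K_a2×(54.32+15.4×2.7) = 26.43.
P₂ = ½(14.97+26.43)×2.7 = 55.90. Total P_a = 18.90+55.90 = 74.80 kN/m.

74.8 kN/m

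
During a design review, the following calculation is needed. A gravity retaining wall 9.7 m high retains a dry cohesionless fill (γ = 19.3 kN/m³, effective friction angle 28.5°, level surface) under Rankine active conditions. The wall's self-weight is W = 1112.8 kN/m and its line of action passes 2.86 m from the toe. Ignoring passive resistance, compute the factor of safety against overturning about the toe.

K_a = tan²(45° − 28.5°/2) = 0.3540.
P_a = ½K_aγH² = 0.5×0.3540×19.3×9.7² = 321.4 kN/m, acting at H/3 = 3.233 m above the base.
Overturning moment M_o = P_a × H/3 = 321.4 × 3.233 = 1039.
Resisting moment M_r = W × 2.86 = 1112.8 × 2.86 = 3183.
FS_overturning = M_r/M_o = 3183/1039 = 3.063.

3.06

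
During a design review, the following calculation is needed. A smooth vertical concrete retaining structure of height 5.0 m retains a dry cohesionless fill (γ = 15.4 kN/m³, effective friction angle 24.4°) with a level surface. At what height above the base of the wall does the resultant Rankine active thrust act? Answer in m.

K_a = 0.4153.
The pressure distribution is triangular, so the resultant acts at H/3 above the base = 5.0/3 = 1.667 m.

1.67 m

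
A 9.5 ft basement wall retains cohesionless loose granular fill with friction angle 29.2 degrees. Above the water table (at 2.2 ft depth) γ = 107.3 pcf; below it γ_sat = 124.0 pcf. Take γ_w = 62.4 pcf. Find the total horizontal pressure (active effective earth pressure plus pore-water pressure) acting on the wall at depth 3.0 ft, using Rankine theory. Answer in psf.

148 psf

K_a = (1 − sin φ)/(1 + sin φ) = 0.3442.
γ' = 124.0 − 62.4 = 61.60 pcf.
Effective vertical stress at 3.0 ft: σ'_v = 107.3×2.2 + 61.60×0.800 = 285.3 psf.
σ'_h = K_a σ'_v = 0.3442 × 285.3 = 98.22 psf; u = γ_w × 0.800 = 49.92 psf.
Total σ_h = 98.22 + 49.92 = 148.1 psf.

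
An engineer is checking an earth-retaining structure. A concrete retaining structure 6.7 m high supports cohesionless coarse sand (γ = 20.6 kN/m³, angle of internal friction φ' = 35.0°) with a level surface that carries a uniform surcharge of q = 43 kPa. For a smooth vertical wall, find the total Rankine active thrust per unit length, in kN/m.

K_a = tan²(45° − φ/2) = 0.2710.
Soil triangle: ½ K_a γ H² = 0.5×0.2710×20.6×6.7² = 125.3 kN/m.
Surcharge rectangle: K_a q H = 0.2710×43×6.7 = 78.07 kN/m.
Total = 125.3 + 78.07 = 203.4 kN/m.

203 kN/m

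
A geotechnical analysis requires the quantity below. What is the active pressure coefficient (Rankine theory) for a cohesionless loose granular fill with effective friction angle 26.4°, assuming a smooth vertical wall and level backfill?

0.384

K_a = (1 − sin φ)/(1 + sin φ) = (1 − sin 26.4°)/(1 + sin 26.4°) = 0.3844.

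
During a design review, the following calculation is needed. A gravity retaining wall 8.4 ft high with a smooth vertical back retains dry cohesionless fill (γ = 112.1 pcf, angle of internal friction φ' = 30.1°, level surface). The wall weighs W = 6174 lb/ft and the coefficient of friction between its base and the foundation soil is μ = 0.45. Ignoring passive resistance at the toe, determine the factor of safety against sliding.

K_a = tan²(45° − 30.1°/2) = 0.3320.
P_a = ½K_aγH² = 0.5×0.3320×112.1×8.4² = 1313 lb/ft, acting at H/3 = 2.800 ft above the base.
FS_sliding = μW / P_a = 0.45×6174 / 1313 = 2.116.

2.12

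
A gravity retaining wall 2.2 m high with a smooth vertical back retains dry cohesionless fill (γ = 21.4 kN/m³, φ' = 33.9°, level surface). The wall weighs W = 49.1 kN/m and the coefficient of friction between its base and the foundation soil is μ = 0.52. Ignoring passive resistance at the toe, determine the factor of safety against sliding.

K_a = tan²(45° − 33.9°/2) = 0.2839.
P_a = ½K_aγH² = 0.5×0.2839×21.4×2.2² = 14.70 kN/m, acting at H/3 = 0.7333 m above the base.
FS_sliding = μW / P_a = 0.52×49.1 / 14.70 = 1.737.

1.74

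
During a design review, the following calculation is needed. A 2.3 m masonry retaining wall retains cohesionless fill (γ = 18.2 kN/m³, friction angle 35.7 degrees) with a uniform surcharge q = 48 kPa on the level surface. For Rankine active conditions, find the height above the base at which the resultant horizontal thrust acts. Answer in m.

K_a = 0.2630.
Triangular part P₁ = ½K_aγH² = 12.66 at H/3 = 0.7667 m; rectangular part P₂ = K_a q H = 29.03 at H/2 = 1.150 m.
ȳ = (P₁·0.7667 + P₂·1.150)/(P₁+P₂) = 1.034 m.

1.03 m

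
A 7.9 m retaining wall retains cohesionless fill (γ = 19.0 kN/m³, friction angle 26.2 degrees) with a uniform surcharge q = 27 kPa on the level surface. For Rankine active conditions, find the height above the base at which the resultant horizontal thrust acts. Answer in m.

K_a = 0.3874.
Triangular part P₁ = ½K_aγH² = 229.7 at H/3 = 2.633 m; rectangular part P₂ = K_a q H = 82.64 at H/2 = 3.950 m.
ȳ = (P₁·2.633 + P₂·3.950)/(P₁+P₂) = 2.982 m.

2.98 m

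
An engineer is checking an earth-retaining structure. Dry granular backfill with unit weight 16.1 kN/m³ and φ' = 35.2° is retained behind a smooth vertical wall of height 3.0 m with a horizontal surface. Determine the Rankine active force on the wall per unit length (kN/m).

19.5 kN/m

K_a = tan²(45° − φ/2) = 0.2687.
P_a = ½ K_a γ H² = 0.5 × 0.2687 × 16.1 × 3.0² = 19.47 kN/m.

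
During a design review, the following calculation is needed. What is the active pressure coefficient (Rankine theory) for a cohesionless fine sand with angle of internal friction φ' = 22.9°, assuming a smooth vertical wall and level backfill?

K_a = (1 − sin φ)/(1 + sin φ) = (1 − sin 22.9°)/(1 + sin 22.9°) = 0.4398.

0.440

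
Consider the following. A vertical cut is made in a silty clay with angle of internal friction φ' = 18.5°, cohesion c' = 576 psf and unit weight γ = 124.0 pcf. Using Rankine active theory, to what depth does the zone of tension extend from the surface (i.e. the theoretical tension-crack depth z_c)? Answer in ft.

K_a = tan²(45° − 18.5°/2) = 0.5183; √K_a = 0.7199.
The active pressure is zero where K_a γ z = 2c√K_a, so z_c = 2c/(γ√K_a) = 2×576/(124.0×0.7199) = 12.91 ft.

12.9 ft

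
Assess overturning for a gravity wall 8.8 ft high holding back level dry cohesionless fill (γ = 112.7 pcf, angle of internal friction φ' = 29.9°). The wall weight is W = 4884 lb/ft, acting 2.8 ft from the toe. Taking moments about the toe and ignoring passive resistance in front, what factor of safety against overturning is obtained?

K_a = tan²(45° − 29.9°/2) = 0.3347.
P_a = ½K_aγH² = 0.5×0.3347×112.7×8.8² = 1460 lb/ft, acting at H/3 = 2.933 ft above the base.
Overturning moment M_o = P_a × H/3 = 1460 × 2.933 = 4284.
Resisting moment M_r = W × 2.8 = 4884 × 2.8 = 13680.
FS_overturning = M_r/M_o = 13680/4284 = 3.192.

3.19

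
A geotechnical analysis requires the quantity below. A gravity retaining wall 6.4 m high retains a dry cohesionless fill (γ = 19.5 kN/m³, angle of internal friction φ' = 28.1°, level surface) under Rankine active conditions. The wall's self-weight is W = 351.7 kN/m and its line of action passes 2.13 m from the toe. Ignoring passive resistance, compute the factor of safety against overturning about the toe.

K_a = tan²(45° − 28.1°/2) = 0.3596.
P_a = ½K_aγH² = 0.5×0.3596×19.5×6.4² = 143.6 kN/m, acting at H/3 = 2.133 m above the base.
Overturning moment M_o = P_a × H/3 = 143.6 × 2.133 = 306.4.
Resisting moment M_r = W × 2.13 = 351.7 × 2.13 = 749.1.
FS_overturning = M_r/M_o = 749.1/306.4 = 2.445.

2.45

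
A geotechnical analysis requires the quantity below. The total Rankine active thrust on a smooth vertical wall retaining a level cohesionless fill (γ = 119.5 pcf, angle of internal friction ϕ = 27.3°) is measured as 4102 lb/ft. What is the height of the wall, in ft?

13.6 ft

K_a = 0.3711. P_a = ½ K_a γ H² ⇒ H = √(2P_a/(K_a γ)).
H = √(2×4102/(0.3711×119.5)) = 13.60 ft.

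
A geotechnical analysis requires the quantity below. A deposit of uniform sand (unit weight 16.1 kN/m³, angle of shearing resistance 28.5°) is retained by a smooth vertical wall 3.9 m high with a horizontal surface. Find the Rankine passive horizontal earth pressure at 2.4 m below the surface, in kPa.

109 kPa

K_p = (1 + sin φ)/(1 − sin φ) = 2.825.
σ_h = K_p γ z = 2.825 × 16.1 × 2.4 = 109.2 kPa.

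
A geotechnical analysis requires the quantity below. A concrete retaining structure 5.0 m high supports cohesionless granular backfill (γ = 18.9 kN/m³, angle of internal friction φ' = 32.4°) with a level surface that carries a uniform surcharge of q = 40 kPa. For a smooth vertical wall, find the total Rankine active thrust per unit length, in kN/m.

132 kN/m

K_a = tan²(45° − φ/2) = 0.3022.
Soil triangle: ½ K_a γ H² = 0.5×0.3022×18.9×5.0² = 71.40 kN/m.
Surcharge rectangle: K_a q H = 0.3022×40×5.0 = 60.45 kN/m.
Total = 71.40 + 60.45 = 131.8 kN/m.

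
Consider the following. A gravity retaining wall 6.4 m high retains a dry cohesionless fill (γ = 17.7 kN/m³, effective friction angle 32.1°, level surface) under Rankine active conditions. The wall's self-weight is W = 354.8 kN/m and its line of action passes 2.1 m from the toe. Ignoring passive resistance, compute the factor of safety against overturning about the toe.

3.15

K_a = tan²(45° − 32.1°/2) = 0.3060.
P_a = ½K_aγH² = 0.5×0.3060×17.7×6.4² = 110.9 kN/m, acting at H/3 = 2.133 m above the base.
Overturning moment M_o = P_a × H/3 = 110.9 × 2.133 = 236.6.
Resisting moment M_r = W × 2.1 = 354.8 × 2.1 = 745.1.
FS_overturning = M_r/M_o = 745.1/236.6 = 3.149.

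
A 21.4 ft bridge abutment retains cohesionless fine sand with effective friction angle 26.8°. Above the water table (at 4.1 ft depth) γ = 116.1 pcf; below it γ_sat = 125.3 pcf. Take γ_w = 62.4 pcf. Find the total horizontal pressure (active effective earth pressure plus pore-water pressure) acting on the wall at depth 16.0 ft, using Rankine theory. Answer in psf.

K_a = (1 − sin φ)/(1 + sin φ) = 0.3785.
γ' = 125.3 − 62.4 = 62.90 pcf.
Effective vertical stress at 16.0 ft: σ'_v = 116.1×4.1 + 62.90×11.9 = 1225 psf.
σ'_h = K_a σ'_v = 0.3785 × 1225 = 463.5 psf; u = γ_w × 11.9 = 742.6 psf.
Total σ_h = 463.5 + 742.6 = 1206 psf.

1210 psf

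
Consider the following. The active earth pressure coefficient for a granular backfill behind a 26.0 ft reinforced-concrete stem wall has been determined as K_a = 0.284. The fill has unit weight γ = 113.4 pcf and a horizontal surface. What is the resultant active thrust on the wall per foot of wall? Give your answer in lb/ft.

10900 lb/ft

P = ½ K_a γ H² = 0.5 × 0.284 × 113.4 × 26.0² = 10890 lb/ft.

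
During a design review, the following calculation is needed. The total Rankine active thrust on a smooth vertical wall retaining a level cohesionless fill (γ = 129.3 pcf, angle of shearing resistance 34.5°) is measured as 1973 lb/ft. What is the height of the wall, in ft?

K_a = 0.2768. P_a = ½ K_a γ H² ⇒ H = √(2P_a/(K_a γ)).
H = √(2×1973/(0.2768×129.3)) = 10.50 ft.

10.5 ft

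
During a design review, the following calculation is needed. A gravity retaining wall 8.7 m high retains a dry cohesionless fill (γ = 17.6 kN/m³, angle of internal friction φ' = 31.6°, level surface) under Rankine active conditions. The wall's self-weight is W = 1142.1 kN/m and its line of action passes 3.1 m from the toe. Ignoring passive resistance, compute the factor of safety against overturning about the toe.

5.87

K_a = tan²(45° − 31.6°/2) = 0.3123.
P_a = ½K_aγH² = 0.5×0.3123×17.6×8.7² = 208.0 kN/m, acting at H/3 = 2.900 m above the base.
Overturning moment M_o = P_a × H/3 = 208.0 × 2.900 = 603.3.
Resisting moment M_r = W × 3.1 = 1142.1 × 3.1 = 3541.
FS_overturning = M_r/M_o = 3541/603.3 = 5.868.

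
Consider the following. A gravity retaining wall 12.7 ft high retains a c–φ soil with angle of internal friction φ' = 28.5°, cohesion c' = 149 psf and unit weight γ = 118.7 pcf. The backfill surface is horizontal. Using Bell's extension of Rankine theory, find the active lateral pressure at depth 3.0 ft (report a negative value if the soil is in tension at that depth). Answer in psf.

-51.2 psf

K_a = (1 − sin φ)/(1 + sin φ) = 0.3540.
σ_a = K_a γ z − 2c√K_a = 0.3540×118.7×3.0 − 2×149×0.5949 = -51.25 psf.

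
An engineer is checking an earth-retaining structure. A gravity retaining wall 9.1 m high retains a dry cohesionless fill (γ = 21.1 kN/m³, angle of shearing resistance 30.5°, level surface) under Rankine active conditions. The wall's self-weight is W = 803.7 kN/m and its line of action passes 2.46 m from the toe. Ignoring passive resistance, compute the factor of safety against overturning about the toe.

2.28

K_a = tan²(45° − 30.5°/2) = 0.3267.
P_a = ½K_aγH² = 0.5×0.3267×21.1×9.1² = 285.4 kN/m, acting at H/3 = 3.033 m above the base.
Overturning moment M_o = P_a × H/3 = 285.4 × 3.033 = 865.7.
Resisting moment M_r = W × 2.46 = 803.7 × 2.46 = 1977.
FS_overturning = M_r/M_o = 1977/865.7 = 2.284.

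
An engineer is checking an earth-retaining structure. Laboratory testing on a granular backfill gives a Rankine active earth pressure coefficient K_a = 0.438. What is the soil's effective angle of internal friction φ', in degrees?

K_a = tan²(45° − φ/2) ⇒ 45° − φ/2 = arctan(√0.438) = 33.50°.
φ = 2(45° − 33.50°) = 23.01°.

23.0°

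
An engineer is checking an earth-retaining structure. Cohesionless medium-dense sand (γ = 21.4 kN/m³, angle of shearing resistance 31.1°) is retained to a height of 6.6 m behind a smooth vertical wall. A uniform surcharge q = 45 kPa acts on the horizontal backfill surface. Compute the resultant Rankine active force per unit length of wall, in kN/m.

K_a = tan²(45° − φ/2) = 0.3188.
Soil triangle: ½ K_a γ H² = 0.5×0.3188×21.4×6.6² = 148.6 kN/m.
Surcharge rectangle: K_a q H = 0.3188×45×6.6 = 94.68 kN/m.
Total = 148.6 + 94.68 = 243.3 kN/m.

243 kN/m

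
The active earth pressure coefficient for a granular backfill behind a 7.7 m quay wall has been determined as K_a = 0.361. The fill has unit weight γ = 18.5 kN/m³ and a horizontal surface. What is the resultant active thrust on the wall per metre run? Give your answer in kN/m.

198 kN/m

P = ½ K_a γ H² = 0.5 × 0.361 × 18.5 × 7.7² = 198.0 kN/m.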